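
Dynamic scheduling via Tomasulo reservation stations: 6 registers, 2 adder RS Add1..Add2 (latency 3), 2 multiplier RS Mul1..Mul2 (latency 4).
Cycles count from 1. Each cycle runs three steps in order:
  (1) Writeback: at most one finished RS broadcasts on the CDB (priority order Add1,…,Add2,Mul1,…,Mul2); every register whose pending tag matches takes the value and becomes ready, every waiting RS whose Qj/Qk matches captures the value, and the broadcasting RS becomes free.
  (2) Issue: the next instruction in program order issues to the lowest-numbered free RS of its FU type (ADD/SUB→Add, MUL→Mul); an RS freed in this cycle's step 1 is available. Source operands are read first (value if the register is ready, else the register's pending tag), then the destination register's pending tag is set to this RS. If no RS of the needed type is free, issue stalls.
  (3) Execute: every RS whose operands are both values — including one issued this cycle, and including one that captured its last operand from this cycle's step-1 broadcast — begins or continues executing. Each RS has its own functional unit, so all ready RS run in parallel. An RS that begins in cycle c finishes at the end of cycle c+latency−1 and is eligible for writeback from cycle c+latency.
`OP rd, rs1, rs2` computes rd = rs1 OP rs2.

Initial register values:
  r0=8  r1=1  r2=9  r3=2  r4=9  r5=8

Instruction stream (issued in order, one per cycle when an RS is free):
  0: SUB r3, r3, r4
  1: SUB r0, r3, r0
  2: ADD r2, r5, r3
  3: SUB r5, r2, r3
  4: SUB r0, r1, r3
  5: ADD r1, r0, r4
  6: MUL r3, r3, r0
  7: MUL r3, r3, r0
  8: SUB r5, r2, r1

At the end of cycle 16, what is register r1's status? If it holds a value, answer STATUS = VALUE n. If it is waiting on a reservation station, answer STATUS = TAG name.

c1: issue SUB r3<-Add1 | r0:8,r1:1,r2:9,r3:Add1,r4:9,r5:8
c2: issue SUB r0<-Add2 | r0:Add2,r1:1,r2:9,r3:Add1,r4:9,r5:8
c3: stall | r0:Add2,r1:1,r2:9,r3:Add1,r4:9,r5:8
c4: CDB Add1=-7; issue ADD r2<-Add1 | r0:Add2,r1:1,r2:Add1,r3:-7,r4:9,r5:8
c5: stall | r0:Add2,r1:1,r2:Add1,r3:-7,r4:9,r5:8
c6: stall | r0:Add2,r1:1,r2:Add1,r3:-7,r4:9,r5:8
c7: CDB Add1=1; issue SUB r5<-Add1 | r0:Add2,r1:1,r2:1,r3:-7,r4:9,r5:Add1
c8: CDB Add2=-15; issue SUB r0<-Add2 | r0:Add2,r1:1,r2:1,r3:-7,r4:9,r5:Add1
c9: stall | r0:Add2,r1:1,r2:1,r3:-7,r4:9,r5:Add1
c10: CDB Add1=8; issue ADD r1<-Add1 | r0:Add2,r1:Add1,r2:1,r3:-7,r4:9,r5:8
c11: CDB Add2=8; issue MUL r3<-Mul1 | r0:8,r1:Add1,r2:1,r3:Mul1,r4:9,r5:8
c12: issue MUL r3<-Mul2 | r0:8,r1:Add1,r2:1,r3:Mul2,r4:9,r5:8
c13: issue SUB r5<-Add2 | r0:8,r1:Add1,r2:1,r3:Mul2,r4:9,r5:Add2
c14: CDB Add1=17 | r0:8,r1:17,r2:1,r3:Mul2,r4:9,r5:Add2
c15: CDB Mul1=-56 | r0:8,r1:17,r2:1,r3:Mul2,r4:9,r5:Add2
c16: - | r0:8,r1:17,r2:1,r3:Mul2,r4:9,r5:Add2

STATUS = VALUE 17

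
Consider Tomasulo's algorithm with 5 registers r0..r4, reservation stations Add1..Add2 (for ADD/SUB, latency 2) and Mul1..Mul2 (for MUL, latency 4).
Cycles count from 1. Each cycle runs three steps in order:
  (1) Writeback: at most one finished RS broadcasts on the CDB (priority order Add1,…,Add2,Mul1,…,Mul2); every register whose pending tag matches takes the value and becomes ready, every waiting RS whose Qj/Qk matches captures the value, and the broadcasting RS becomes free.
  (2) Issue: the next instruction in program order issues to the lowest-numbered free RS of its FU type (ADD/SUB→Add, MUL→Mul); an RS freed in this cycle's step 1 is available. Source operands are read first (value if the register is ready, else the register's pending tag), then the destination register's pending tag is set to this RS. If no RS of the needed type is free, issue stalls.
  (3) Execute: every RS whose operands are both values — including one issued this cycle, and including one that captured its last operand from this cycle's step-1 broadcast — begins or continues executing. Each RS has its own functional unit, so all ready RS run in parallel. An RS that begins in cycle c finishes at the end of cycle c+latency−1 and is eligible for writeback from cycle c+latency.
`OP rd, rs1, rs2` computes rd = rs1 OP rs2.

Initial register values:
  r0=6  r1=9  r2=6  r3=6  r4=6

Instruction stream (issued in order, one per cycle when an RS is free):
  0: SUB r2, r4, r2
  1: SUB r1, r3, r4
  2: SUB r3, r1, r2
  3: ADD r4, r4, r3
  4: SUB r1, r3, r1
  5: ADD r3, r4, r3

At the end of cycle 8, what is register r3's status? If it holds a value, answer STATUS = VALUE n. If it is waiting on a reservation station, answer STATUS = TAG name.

cycle 1: issue SUB r2<-Add1 // r0:6,r1:9,r2:Add1,r3:6,r4:6
cycle 2: issue SUB r1<-Add2 // r0:6,r1:Add2,r2:Add1,r3:6,r4:6
cycle 3: CDB Add1=0; issue SUB r3<-Add1 // r0:6,r1:Add2,r2:0,r3:Add1,r4:6
cycle 4: CDB Add2=0; issue ADD r4<-Add2 // r0:6,r1:0,r2:0,r3:Add1,r4:Add2
cycle 5: stall // r0:6,r1:0,r2:0,r3:Add1,r4:Add2
cycle 6: CDB Add1=0; issue SUB r1<-Add1 // r0:6,r1:Add1,r2:0,r3:0,r4:Add2
cycle 7: stall // r0:6,r1:Add1,r2:0,r3:0,r4:Add2
cycle 8: CDB Add1=0; issue ADD r3<-Add1 // r0:6,r1:0,r2:0,r3:Add1,r4:Add2

STATUS = TAG Add1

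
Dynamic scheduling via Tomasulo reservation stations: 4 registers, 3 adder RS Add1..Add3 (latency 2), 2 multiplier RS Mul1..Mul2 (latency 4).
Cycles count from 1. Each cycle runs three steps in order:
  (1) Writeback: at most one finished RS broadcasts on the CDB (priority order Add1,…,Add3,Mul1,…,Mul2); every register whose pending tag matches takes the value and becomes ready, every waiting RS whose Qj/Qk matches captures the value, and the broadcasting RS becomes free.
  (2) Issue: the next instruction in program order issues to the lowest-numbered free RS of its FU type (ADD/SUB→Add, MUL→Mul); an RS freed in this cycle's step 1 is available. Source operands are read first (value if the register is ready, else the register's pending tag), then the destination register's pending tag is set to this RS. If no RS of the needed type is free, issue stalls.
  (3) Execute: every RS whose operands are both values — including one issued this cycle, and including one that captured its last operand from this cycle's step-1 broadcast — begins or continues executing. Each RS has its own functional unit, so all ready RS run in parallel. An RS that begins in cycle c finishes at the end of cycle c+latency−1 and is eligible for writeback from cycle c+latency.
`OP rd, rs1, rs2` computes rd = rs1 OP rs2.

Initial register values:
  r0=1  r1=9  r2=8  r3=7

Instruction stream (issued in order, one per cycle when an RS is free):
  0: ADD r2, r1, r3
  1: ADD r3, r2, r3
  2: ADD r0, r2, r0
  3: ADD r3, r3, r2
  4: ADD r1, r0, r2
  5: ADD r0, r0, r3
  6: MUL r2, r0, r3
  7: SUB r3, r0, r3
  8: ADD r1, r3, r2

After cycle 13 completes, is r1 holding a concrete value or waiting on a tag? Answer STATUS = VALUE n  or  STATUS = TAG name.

c1: issue ADD r2<-Add1 | r0:1,r1:9,r2:Add1,r3:7
c2: issue ADD r3<-Add2 | r0:1,r1:9,r2:Add1,r3:Add2
c3: CDB Add1=16; issue ADD r0<-Add1 | r0:Add1,r1:9,r2:16,r3:Add2
c4: issue ADD r3<-Add3 | r0:Add1,r1:9,r2:16,r3:Add3
c5: CDB Add1=17; issue ADD r1<-Add1 | r0:17,r1:Add1,r2:16,r3:Add3
c6: CDB Add2=23; issue ADD r0<-Add2 | r0:Add2,r1:Add1,r2:16,r3:Add3
c7: CDB Add1=33; issue MUL r2<-Mul1 | r0:Add2,r1:33,r2:Mul1,r3:Add3
c8: CDB Add3=39; issue SUB r3<-Add1 | r0:Add2,r1:33,r2:Mul1,r3:Add1
c9: issue ADD r1<-Add3 | r0:Add2,r1:Add3,r2:Mul1,r3:Add1
c10: CDB Add2=56 | r0:56,r1:Add3,r2:Mul1,r3:Add1
c11: - | r0:56,r1:Add3,r2:Mul1,r3:Add1
c12: CDB Add1=17 | r0:56,r1:Add3,r2:Mul1,r3:17
c13: - | r0:56,r1:Add3,r2:Mul1,r3:17

STATUS = TAG Add3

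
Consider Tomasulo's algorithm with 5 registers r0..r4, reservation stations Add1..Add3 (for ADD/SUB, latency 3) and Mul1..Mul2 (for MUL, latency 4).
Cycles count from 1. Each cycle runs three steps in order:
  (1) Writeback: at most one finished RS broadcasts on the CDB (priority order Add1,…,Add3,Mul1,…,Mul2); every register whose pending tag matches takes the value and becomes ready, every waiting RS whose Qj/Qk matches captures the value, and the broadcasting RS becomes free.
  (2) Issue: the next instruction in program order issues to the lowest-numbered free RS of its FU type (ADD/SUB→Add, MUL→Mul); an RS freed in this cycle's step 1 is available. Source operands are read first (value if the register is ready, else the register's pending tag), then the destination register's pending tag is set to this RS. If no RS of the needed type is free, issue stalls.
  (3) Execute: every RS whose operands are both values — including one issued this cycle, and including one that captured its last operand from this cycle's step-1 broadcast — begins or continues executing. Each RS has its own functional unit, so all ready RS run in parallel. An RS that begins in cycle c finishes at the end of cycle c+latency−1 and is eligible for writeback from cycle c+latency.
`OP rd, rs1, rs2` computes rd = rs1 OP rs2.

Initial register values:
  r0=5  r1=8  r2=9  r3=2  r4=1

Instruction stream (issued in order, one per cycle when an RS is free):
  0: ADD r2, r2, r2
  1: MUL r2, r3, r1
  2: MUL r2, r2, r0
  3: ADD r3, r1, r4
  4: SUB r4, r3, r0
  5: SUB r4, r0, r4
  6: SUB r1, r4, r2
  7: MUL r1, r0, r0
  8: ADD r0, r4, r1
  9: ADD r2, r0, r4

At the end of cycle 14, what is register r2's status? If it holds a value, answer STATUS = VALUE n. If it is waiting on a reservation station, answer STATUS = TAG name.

STATUS = TAG Add3

c1: issue ADD r2<-Add1 | r0:5,r1:8,r2:Add1,r3:2,r4:1
c2: issue MUL r2<-Mul1 | r0:5,r1:8,r2:Mul1,r3:2,r4:1
c3: issue MUL r2<-Mul2 | r0:5,r1:8,r2:Mul2,r3:2,r4:1
c4: CDB Add1=18; issue ADD r3<-Add1 | r0:5,r1:8,r2:Mul2,r3:Add1,r4:1
c5: issue SUB r4<-Add2 | r0:5,r1:8,r2:Mul2,r3:Add1,r4:Add2
c6: CDB Mul1=16; issue SUB r4<-Add3 | r0:5,r1:8,r2:Mul2,r3:Add1,r4:Add3
c7: CDB Add1=9; issue SUB r1<-Add1 | r0:5,r1:Add1,r2:Mul2,r3:9,r4:Add3
c8: issue MUL r1<-Mul1 | r0:5,r1:Mul1,r2:Mul2,r3:9,r4:Add3
c9: stall | r0:5,r1:Mul1,r2:Mul2,r3:9,r4:Add3
c10: CDB Add2=4; issue ADD r0<-Add2 | r0:Add2,r1:Mul1,r2:Mul2,r3:9,r4:Add3
c11: CDB Mul2=80; stall | r0:Add2,r1:Mul1,r2:80,r3:9,r4:Add3
c12: CDB Mul1=25; stall | r0:Add2,r1:25,r2:80,r3:9,r4:Add3
c13: CDB Add3=1; issue ADD r2<-Add3 | r0:Add2,r1:25,r2:Add3,r3:9,r4:1
c14: - | r0:Add2,r1:25,r2:Add3,r3:9,r4:1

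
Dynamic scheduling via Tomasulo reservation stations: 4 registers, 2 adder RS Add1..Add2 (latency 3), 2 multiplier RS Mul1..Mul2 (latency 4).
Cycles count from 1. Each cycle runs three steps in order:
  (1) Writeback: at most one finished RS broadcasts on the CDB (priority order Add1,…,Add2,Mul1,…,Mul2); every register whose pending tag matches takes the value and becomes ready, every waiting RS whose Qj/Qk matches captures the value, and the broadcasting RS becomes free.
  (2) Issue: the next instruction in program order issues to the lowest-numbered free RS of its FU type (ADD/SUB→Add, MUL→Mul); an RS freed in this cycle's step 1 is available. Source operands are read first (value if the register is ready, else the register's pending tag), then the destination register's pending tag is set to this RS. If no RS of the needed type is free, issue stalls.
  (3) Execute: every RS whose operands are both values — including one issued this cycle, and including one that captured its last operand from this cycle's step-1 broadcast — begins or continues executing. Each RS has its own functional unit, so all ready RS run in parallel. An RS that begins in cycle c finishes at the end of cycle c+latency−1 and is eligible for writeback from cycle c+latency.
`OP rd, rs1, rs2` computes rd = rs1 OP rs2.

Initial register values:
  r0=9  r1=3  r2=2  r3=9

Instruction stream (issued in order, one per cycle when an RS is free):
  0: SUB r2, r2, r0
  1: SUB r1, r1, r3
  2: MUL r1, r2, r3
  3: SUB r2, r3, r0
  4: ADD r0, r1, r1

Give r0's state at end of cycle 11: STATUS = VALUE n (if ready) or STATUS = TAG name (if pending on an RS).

STATUS = VALUE -126

cycle 1: issue SUB r2<-Add1 // r0:9,r1:3,r2:Add1,r3:9
cycle 2: issue SUB r1<-Add2 // r0:9,r1:Add2,r2:Add1,r3:9
cycle 3: issue MUL r1<-Mul1 // r0:9,r1:Mul1,r2:Add1,r3:9
cycle 4: CDB Add1=-7; issue SUB r2<-Add1 // r0:9,r1:Mul1,r2:Add1,r3:9
cycle 5: CDB Add2=-6; issue ADD r0<-Add2 // r0:Add2,r1:Mul1,r2:Add1,r3:9
cycle 6: - // r0:Add2,r1:Mul1,r2:Add1,r3:9
cycle 7: CDB Add1=0 // r0:Add2,r1:Mul1,r2:0,r3:9
cycle 8: CDB Mul1=-63 // r0:Add2,r1:-63,r2:0,r3:9
cycle 9: - // r0:Add2,r1:-63,r2:0,r3:9
cycle 10: - // r0:Add2,r1:-63,r2:0,r3:9
cycle 11: CDB Add2=-126 // r0:-126,r1:-63,r2:0,r3:9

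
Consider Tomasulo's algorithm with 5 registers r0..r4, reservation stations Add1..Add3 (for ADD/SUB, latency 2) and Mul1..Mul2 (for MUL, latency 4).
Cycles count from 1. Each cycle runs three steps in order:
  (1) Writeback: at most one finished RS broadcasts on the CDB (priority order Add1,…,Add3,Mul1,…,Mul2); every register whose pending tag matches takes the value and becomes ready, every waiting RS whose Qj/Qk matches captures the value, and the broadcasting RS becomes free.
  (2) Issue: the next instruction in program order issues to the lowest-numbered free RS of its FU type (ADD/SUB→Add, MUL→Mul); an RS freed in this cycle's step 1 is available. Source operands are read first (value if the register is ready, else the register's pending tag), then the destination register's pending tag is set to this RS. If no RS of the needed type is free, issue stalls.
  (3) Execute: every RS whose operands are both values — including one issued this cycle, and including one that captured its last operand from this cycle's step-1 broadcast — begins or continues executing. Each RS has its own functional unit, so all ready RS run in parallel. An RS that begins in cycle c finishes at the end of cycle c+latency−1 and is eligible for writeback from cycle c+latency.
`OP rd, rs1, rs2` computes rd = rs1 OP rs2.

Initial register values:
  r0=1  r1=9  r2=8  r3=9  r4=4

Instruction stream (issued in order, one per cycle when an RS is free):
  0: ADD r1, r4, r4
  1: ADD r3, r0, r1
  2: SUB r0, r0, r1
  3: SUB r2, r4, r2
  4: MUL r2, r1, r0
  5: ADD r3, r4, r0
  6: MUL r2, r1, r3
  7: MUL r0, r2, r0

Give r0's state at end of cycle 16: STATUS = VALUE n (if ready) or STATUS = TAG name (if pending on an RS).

cycle 1: issue ADD r1<-Add1 // r0:1,r1:Add1,r2:8,r3:9,r4:4
cycle 2: issue ADD r3<-Add2 // r0:1,r1:Add1,r2:8,r3:Add2,r4:4
cycle 3: CDB Add1=8; issue SUB r0<-Add1 // r0:Add1,r1:8,r2:8,r3:Add2,r4:4
cycle 4: issue SUB r2<-Add3 // r0:Add1,r1:8,r2:Add3,r3:Add2,r4:4
cycle 5: CDB Add1=-7; issue MUL r2<-Mul1 // r0:-7,r1:8,r2:Mul1,r3:Add2,r4:4
cycle 6: CDB Add2=9; issue ADD r3<-Add1 // r0:-7,r1:8,r2:Mul1,r3:Add1,r4:4
cycle 7: CDB Add3=-4; issue MUL r2<-Mul2 // r0:-7,r1:8,r2:Mul2,r3:Add1,r4:4
cycle 8: CDB Add1=-3; stall // r0:-7,r1:8,r2:Mul2,r3:-3,r4:4
cycle 9: CDB Mul1=-56; issue MUL r0<-Mul1 // r0:Mul1,r1:8,r2:Mul2,r3:-3,r4:4
cycle 10: - // r0:Mul1,r1:8,r2:Mul2,r3:-3,r4:4
cycle 11: - // r0:Mul1,r1:8,r2:Mul2,r3:-3,r4:4
cycle 12: CDB Mul2=-24 // r0:Mul1,r1:8,r2:-24,r3:-3,r4:4
cycle 13: - // r0:Mul1,r1:8,r2:-24,r3:-3,r4:4
cycle 14: - // r0:Mul1,r1:8,r2:-24,r3:-3,r4:4
cycle 15: - // r0:Mul1,r1:8,r2:-24,r3:-3,r4:4
cycle 16: CDB Mul1=168 // r0:168,r1:8,r2:-24,r3:-3,r4:4

STATUS = VALUE 168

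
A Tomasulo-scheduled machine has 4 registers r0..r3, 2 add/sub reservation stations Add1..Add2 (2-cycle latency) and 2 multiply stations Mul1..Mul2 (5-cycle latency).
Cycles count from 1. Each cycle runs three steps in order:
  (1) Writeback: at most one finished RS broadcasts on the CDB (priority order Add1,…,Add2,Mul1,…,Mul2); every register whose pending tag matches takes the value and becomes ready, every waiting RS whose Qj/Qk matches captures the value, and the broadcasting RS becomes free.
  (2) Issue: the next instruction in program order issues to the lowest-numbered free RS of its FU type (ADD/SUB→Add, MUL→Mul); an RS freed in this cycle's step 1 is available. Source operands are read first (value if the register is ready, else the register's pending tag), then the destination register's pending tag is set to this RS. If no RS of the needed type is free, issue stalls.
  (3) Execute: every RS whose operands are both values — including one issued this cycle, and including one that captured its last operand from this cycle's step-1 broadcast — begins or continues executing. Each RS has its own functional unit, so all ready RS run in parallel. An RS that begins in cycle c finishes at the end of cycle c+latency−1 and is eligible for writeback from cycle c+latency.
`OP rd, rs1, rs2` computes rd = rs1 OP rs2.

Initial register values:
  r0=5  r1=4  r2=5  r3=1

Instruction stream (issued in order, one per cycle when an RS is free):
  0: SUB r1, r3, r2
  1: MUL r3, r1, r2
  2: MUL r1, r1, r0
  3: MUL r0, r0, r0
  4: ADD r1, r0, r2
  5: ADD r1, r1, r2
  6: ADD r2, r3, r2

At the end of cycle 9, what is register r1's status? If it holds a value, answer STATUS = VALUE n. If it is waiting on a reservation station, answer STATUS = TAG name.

c1: issue SUB r1<-Add1 | r0:5,r1:Add1,r2:5,r3:1
c2: issue MUL r3<-Mul1 | r0:5,r1:Add1,r2:5,r3:Mul1
c3: CDB Add1=-4; issue MUL r1<-Mul2 | r0:5,r1:Mul2,r2:5,r3:Mul1
c4: stall | r0:5,r1:Mul2,r2:5,r3:Mul1
c5: stall | r0:5,r1:Mul2,r2:5,r3:Mul1
c6: stall | r0:5,r1:Mul2,r2:5,r3:Mul1
c7: stall | r0:5,r1:Mul2,r2:5,r3:Mul1
c8: CDB Mul1=-20; issue MUL r0<-Mul1 | r0:Mul1,r1:Mul2,r2:5,r3:-20
c9: CDB Mul2=-20; issue ADD r1<-Add1 | r0:Mul1,r1:Add1,r2:5,r3:-20

STATUS = TAG Add1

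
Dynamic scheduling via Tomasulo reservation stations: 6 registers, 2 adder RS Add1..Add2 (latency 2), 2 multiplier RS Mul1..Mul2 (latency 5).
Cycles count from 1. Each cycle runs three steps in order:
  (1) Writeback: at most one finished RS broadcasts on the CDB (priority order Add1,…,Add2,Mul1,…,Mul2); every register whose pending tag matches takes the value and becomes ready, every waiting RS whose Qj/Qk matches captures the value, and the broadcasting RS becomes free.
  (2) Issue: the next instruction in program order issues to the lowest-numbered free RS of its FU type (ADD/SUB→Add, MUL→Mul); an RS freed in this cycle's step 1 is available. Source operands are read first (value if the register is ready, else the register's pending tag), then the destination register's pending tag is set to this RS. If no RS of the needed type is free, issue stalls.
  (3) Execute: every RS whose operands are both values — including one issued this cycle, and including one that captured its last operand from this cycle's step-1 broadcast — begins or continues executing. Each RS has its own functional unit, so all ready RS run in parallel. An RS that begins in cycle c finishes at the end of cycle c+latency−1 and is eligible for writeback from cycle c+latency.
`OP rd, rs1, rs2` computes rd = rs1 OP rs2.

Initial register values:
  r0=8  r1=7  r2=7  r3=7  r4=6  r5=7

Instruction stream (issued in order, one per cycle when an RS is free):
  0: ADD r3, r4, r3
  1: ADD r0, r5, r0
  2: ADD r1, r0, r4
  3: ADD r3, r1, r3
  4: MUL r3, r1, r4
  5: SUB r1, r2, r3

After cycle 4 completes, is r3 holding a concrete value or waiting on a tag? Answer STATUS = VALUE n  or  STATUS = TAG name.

c1: issue ADD r3<-Add1 | r0:8,r1:7,r2:7,r3:Add1,r4:6,r5:7
c2: issue ADD r0<-Add2 | r0:Add2,r1:7,r2:7,r3:Add1,r4:6,r5:7
c3: CDB Add1=13; issue ADD r1<-Add1 | r0:Add2,r1:Add1,r2:7,r3:13,r4:6,r5:7
c4: CDB Add2=15; issue ADD r3<-Add2 | r0:15,r1:Add1,r2:7,r3:Add2,r4:6,r5:7

STATUS = TAG Add2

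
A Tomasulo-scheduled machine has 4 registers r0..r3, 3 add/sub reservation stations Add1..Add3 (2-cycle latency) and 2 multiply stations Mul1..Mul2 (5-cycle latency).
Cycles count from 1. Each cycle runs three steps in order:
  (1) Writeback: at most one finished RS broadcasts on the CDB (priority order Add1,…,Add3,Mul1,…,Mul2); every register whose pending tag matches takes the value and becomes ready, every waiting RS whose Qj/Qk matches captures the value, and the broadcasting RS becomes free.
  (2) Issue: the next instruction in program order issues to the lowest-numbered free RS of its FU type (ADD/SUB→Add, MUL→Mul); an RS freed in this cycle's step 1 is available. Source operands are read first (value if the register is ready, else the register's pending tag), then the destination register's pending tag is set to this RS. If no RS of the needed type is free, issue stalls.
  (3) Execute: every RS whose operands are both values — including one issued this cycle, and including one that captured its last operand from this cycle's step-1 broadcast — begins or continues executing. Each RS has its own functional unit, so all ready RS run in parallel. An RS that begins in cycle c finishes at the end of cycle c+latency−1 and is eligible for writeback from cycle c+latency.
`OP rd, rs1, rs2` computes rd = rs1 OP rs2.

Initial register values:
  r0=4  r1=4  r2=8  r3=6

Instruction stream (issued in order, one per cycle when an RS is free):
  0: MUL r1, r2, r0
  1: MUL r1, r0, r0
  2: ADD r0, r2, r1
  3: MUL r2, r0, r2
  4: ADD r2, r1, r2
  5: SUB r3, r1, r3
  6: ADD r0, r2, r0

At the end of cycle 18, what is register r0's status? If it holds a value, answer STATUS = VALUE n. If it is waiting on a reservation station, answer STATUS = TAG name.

STATUS = VALUE 232

c1: issue MUL r1<-Mul1 | r0:4,r1:Mul1,r2:8,r3:6
c2: issue MUL r1<-Mul2 | r0:4,r1:Mul2,r2:8,r3:6
c3: issue ADD r0<-Add1 | r0:Add1,r1:Mul2,r2:8,r3:6
c4: stall | r0:Add1,r1:Mul2,r2:8,r3:6
c5: stall | r0:Add1,r1:Mul2,r2:8,r3:6
c6: CDB Mul1=32; issue MUL r2<-Mul1 | r0:Add1,r1:Mul2,r2:Mul1,r3:6
c7: CDB Mul2=16; issue ADD r2<-Add2 | r0:Add1,r1:16,r2:Add2,r3:6
c8: issue SUB r3<-Add3 | r0:Add1,r1:16,r2:Add2,r3:Add3
c9: CDB Add1=24; issue ADD r0<-Add1 | r0:Add1,r1:16,r2:Add2,r3:Add3
c10: CDB Add3=10 | r0:Add1,r1:16,r2:Add2,r3:10
c11: - | r0:Add1,r1:16,r2:Add2,r3:10
c12: - | r0:Add1,r1:16,r2:Add2,r3:10
c13: - | r0:Add1,r1:16,r2:Add2,r3:10
c14: CDB Mul1=192 | r0:Add1,r1:16,r2:Add2,r3:10
c15: - | r0:Add1,r1:16,r2:Add2,r3:10
c16: CDB Add2=208 | r0:Add1,r1:16,r2:208,r3:10
c17: - | r0:Add1,r1:16,r2:208,r3:10
c18: CDB Add1=232 | r0:232,r1:16,r2:208,r3:10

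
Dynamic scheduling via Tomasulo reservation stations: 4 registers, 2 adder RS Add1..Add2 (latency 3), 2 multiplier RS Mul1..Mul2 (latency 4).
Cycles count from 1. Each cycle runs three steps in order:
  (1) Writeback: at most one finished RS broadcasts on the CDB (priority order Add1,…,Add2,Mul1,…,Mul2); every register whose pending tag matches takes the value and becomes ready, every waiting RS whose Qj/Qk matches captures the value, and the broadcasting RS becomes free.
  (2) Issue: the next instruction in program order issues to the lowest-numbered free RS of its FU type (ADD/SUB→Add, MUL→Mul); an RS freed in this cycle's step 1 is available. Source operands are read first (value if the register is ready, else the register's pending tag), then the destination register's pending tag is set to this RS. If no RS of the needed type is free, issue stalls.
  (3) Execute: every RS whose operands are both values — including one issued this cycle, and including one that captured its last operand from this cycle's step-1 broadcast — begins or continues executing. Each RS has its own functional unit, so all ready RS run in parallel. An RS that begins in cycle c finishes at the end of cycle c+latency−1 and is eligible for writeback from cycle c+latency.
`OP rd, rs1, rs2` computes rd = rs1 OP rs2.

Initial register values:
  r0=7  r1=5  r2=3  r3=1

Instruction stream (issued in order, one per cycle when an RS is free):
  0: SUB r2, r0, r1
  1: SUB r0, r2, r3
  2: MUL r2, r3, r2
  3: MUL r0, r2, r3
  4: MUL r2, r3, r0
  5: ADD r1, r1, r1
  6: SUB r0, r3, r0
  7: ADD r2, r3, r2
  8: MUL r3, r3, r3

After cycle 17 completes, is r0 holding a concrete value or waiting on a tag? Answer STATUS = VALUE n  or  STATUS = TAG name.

c1: issue SUB r2<-Add1 | r0:7,r1:5,r2:Add1,r3:1
c2: issue SUB r0<-Add2 | r0:Add2,r1:5,r2:Add1,r3:1
c3: issue MUL r2<-Mul1 | r0:Add2,r1:5,r2:Mul1,r3:1
c4: CDB Add1=2; issue MUL r0<-Mul2 | r0:Mul2,r1:5,r2:Mul1,r3:1
c5: stall | r0:Mul2,r1:5,r2:Mul1,r3:1
c6: stall | r0:Mul2,r1:5,r2:Mul1,r3:1
c7: CDB Add2=1; stall | r0:Mul2,r1:5,r2:Mul1,r3:1
c8: CDB Mul1=2; issue MUL r2<-Mul1 | r0:Mul2,r1:5,r2:Mul1,r3:1
c9: issue ADD r1<-Add1 | r0:Mul2,r1:Add1,r2:Mul1,r3:1
c10: issue SUB r0<-Add2 | r0:Add2,r1:Add1,r2:Mul1,r3:1
c11: stall | r0:Add2,r1:Add1,r2:Mul1,r3:1
c12: CDB Add1=10; issue ADD r2<-Add1 | r0:Add2,r1:10,r2:Add1,r3:1
c13: CDB Mul2=2; issue MUL r3<-Mul2 | r0:Add2,r1:10,r2:Add1,r3:Mul2
c14: - | r0:Add2,r1:10,r2:Add1,r3:Mul2
c15: - | r0:Add2,r1:10,r2:Add1,r3:Mul2
c16: CDB Add2=-1 | r0:-1,r1:10,r2:Add1,r3:Mul2
c17: CDB Mul1=2 | r0:-1,r1:10,r2:Add1,r3:Mul2

STATUS = VALUE -1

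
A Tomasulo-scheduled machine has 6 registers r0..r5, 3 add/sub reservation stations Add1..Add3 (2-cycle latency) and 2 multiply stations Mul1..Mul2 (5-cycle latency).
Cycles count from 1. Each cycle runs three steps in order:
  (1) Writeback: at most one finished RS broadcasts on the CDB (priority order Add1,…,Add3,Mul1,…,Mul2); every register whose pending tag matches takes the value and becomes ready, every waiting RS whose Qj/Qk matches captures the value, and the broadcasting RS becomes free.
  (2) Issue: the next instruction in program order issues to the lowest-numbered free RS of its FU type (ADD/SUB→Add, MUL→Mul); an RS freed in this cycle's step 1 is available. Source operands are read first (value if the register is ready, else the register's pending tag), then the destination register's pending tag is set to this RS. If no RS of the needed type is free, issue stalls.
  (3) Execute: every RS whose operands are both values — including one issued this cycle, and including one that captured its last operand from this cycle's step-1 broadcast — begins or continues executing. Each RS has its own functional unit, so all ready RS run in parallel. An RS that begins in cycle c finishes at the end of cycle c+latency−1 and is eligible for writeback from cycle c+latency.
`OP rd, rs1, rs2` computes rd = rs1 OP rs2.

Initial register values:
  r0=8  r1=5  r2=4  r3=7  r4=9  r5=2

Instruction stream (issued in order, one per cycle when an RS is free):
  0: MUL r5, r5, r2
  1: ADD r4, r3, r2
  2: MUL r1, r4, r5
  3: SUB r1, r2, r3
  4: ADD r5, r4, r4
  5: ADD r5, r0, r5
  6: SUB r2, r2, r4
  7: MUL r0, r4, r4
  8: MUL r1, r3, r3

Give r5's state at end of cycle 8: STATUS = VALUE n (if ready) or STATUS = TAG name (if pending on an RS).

STATUS = TAG Add1

  c1: issue MUL r5<-Mul1  regs: r0:8,r1:5,r2:4,r3:7,r4:9,r5:Mul1
  c2: issue ADD r4<-Add1  regs: r0:8,r1:5,r2:4,r3:7,r4:Add1,r5:Mul1
  c3: issue MUL r1<-Mul2  regs: r0:8,r1:Mul2,r2:4,r3:7,r4:Add1,r5:Mul1
  c4: CDB Add1=11; issue SUB r1<-Add1  regs: r0:8,r1:Add1,r2:4,r3:7,r4:11,r5:Mul1
  c5: issue ADD r5<-Add2  regs: r0:8,r1:Add1,r2:4,r3:7,r4:11,r5:Add2
  c6: CDB Add1=-3; issue ADD r5<-Add1  regs: r0:8,r1:-3,r2:4,r3:7,r4:11,r5:Add1
  c7: CDB Add2=22; issue SUB r2<-Add2  regs: r0:8,r1:-3,r2:Add2,r3:7,r4:11,r5:Add1
  c8: CDB Mul1=8; issue MUL r0<-Mul1  regs: r0:Mul1,r1:-3,r2:Add2,r3:7,r4:11,r5:Add1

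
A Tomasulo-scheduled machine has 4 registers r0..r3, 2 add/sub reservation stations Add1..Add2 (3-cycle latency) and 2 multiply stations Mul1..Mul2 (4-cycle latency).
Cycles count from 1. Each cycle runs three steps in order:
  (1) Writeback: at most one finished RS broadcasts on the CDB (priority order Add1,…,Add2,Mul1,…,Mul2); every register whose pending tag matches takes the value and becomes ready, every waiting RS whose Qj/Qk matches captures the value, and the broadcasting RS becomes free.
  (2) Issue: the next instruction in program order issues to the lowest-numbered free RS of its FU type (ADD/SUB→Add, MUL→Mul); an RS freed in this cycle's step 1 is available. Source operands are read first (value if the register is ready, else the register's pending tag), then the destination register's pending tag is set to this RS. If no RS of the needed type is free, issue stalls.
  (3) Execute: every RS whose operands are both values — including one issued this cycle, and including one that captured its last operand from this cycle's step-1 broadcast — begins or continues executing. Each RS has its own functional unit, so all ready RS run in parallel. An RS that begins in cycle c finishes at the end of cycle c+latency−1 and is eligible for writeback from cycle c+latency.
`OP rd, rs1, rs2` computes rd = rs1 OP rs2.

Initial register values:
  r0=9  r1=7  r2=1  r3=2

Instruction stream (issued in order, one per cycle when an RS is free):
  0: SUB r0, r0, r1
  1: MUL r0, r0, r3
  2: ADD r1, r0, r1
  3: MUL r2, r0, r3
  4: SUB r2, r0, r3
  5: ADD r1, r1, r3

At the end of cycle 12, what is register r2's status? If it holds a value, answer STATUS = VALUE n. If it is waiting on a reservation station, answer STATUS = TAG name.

cycle 1: issue SUB r0<-Add1 // r0:Add1,r1:7,r2:1,r3:2
cycle 2: issue MUL r0<-Mul1 // r0:Mul1,r1:7,r2:1,r3:2
cycle 3: issue ADD r1<-Add2 // r0:Mul1,r1:Add2,r2:1,r3:2
cycle 4: CDB Add1=2; issue MUL r2<-Mul2 // r0:Mul1,r1:Add2,r2:Mul2,r3:2
cycle 5: issue SUB r2<-Add1 // r0:Mul1,r1:Add2,r2:Add1,r3:2
cycle 6: stall // r0:Mul1,r1:Add2,r2:Add1,r3:2
cycle 7: stall // r0:Mul1,r1:Add2,r2:Add1,r3:2
cycle 8: CDB Mul1=4; stall // r0:4,r1:Add2,r2:Add1,r3:2
cycle 9: stall // r0:4,r1:Add2,r2:Add1,r3:2
cycle 10: stall // r0:4,r1:Add2,r2:Add1,r3:2
cycle 11: CDB Add1=2; issue ADD r1<-Add1 // r0:4,r1:Add1,r2:2,r3:2
cycle 12: CDB Add2=11 // r0:4,r1:Add1,r2:2,r3:2

STATUS = VALUE 2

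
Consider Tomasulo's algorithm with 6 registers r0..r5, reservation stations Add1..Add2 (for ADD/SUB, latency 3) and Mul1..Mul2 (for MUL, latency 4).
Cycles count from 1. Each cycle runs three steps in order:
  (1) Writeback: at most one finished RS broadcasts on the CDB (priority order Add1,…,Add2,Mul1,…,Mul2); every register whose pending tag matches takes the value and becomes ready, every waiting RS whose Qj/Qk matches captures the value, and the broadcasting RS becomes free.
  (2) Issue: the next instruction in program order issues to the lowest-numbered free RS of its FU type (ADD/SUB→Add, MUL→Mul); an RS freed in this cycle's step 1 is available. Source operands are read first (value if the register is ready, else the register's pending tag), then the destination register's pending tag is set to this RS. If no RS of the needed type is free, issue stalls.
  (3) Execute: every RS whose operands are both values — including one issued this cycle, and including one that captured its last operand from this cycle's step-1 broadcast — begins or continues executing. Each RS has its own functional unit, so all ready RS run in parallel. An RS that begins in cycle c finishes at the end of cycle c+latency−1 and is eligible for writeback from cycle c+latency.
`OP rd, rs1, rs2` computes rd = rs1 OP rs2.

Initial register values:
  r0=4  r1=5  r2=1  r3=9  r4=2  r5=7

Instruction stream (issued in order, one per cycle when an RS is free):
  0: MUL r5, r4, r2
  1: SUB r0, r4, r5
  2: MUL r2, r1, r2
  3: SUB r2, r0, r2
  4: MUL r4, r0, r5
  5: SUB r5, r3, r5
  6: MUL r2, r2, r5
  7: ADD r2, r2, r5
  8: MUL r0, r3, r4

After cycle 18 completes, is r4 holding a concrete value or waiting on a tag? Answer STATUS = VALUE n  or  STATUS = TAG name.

STATUS = VALUE 0

c1: issue MUL r5<-Mul1 | r0:4,r1:5,r2:1,r3:9,r4:2,r5:Mul1
c2: issue SUB r0<-Add1 | r0:Add1,r1:5,r2:1,r3:9,r4:2,r5:Mul1
c3: issue MUL r2<-Mul2 | r0:Add1,r1:5,r2:Mul2,r3:9,r4:2,r5:Mul1
c4: issue SUB r2<-Add2 | r0:Add1,r1:5,r2:Add2,r3:9,r4:2,r5:Mul1
c5: CDB Mul1=2; issue MUL r4<-Mul1 | r0:Add1,r1:5,r2:Add2,r3:9,r4:Mul1,r5:2
c6: stall | r0:Add1,r1:5,r2:Add2,r3:9,r4:Mul1,r5:2
c7: CDB Mul2=5; stall | r0:Add1,r1:5,r2:Add2,r3:9,r4:Mul1,r5:2
c8: CDB Add1=0; issue SUB r5<-Add1 | r0:0,r1:5,r2:Add2,r3:9,r4:Mul1,r5:Add1
c9: issue MUL r2<-Mul2 | r0:0,r1:5,r2:Mul2,r3:9,r4:Mul1,r5:Add1
c10: stall | r0:0,r1:5,r2:Mul2,r3:9,r4:Mul1,r5:Add1
c11: CDB Add1=7; issue ADD r2<-Add1 | r0:0,r1:5,r2:Add1,r3:9,r4:Mul1,r5:7
c12: CDB Add2=-5; stall | r0:0,r1:5,r2:Add1,r3:9,r4:Mul1,r5:7
c13: CDB Mul1=0; issue MUL r0<-Mul1 | r0:Mul1,r1:5,r2:Add1,r3:9,r4:0,r5:7
c14: - | r0:Mul1,r1:5,r2:Add1,r3:9,r4:0,r5:7
c15: - | r0:Mul1,r1:5,r2:Add1,r3:9,r4:0,r5:7
c16: CDB Mul2=-35 | r0:Mul1,r1:5,r2:Add1,r3:9,r4:0,r5:7
c17: CDB Mul1=0 | r0:0,r1:5,r2:Add1,r3:9,r4:0,r5:7
c18: - | r0:0,r1:5,r2:Add1,r3:9,r4:0,r5:7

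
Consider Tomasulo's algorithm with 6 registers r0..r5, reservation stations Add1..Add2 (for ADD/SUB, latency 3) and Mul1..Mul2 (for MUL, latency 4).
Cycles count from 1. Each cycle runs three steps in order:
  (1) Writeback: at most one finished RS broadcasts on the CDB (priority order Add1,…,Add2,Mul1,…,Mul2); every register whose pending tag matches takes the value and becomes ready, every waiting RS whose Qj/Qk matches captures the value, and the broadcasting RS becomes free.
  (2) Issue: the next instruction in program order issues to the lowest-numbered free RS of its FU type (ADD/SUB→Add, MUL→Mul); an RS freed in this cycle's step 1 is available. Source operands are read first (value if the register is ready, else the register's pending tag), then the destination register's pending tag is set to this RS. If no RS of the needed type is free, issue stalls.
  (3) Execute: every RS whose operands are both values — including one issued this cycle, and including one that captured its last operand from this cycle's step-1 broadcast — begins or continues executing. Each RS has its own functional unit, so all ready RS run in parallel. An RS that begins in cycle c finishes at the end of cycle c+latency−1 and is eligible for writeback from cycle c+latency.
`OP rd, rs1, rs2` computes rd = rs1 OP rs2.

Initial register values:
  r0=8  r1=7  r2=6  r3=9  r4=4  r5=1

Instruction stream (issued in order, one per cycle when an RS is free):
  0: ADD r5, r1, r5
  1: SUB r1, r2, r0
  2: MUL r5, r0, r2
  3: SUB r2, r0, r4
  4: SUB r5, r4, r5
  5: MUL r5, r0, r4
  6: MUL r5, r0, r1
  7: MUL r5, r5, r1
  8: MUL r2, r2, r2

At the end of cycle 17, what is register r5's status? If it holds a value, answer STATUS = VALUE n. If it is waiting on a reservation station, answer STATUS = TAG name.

cycle 1: issue ADD r5<-Add1 // r0:8,r1:7,r2:6,r3:9,r4:4,r5:Add1
cycle 2: issue SUB r1<-Add2 // r0:8,r1:Add2,r2:6,r3:9,r4:4,r5:Add1
cycle 3: issue MUL r5<-Mul1 // r0:8,r1:Add2,r2:6,r3:9,r4:4,r5:Mul1
cycle 4: CDB Add1=8; issue SUB r2<-Add1 // r0:8,r1:Add2,r2:Add1,r3:9,r4:4,r5:Mul1
cycle 5: CDB Add2=-2; issue SUB r5<-Add2 // r0:8,r1:-2,r2:Add1,r3:9,r4:4,r5:Add2
cycle 6: issue MUL r5<-Mul2 // r0:8,r1:-2,r2:Add1,r3:9,r4:4,r5:Mul2
cycle 7: CDB Add1=4; stall // r0:8,r1:-2,r2:4,r3:9,r4:4,r5:Mul2
cycle 8: CDB Mul1=48; issue MUL r5<-Mul1 // r0:8,r1:-2,r2:4,r3:9,r4:4,r5:Mul1
cycle 9: stall // r0:8,r1:-2,r2:4,r3:9,r4:4,r5:Mul1
cycle 10: CDB Mul2=32; issue MUL r5<-Mul2 // r0:8,r1:-2,r2:4,r3:9,r4:4,r5:Mul2
cycle 11: CDB Add2=-44; stall // r0:8,r1:-2,r2:4,r3:9,r4:4,r5:Mul2
cycle 12: CDB Mul1=-16; issue MUL r2<-Mul1 // r0:8,r1:-2,r2:Mul1,r3:9,r4:4,r5:Mul2
cycle 13: - // r0:8,r1:-2,r2:Mul1,r3:9,r4:4,r5:Mul2
cycle 14: - // r0:8,r1:-2,r2:Mul1,r3:9,r4:4,r5:Mul2
cycle 15: - // r0:8,r1:-2,r2:Mul1,r3:9,r4:4,r5:Mul2
cycle 16: CDB Mul1=16 // r0:8,r1:-2,r2:16,r3:9,r4:4,r5:Mul2
cycle 17: CDB Mul2=32 // r0:8,r1:-2,r2:16,r3:9,r4:4,r5:32

STATUS = VALUE 32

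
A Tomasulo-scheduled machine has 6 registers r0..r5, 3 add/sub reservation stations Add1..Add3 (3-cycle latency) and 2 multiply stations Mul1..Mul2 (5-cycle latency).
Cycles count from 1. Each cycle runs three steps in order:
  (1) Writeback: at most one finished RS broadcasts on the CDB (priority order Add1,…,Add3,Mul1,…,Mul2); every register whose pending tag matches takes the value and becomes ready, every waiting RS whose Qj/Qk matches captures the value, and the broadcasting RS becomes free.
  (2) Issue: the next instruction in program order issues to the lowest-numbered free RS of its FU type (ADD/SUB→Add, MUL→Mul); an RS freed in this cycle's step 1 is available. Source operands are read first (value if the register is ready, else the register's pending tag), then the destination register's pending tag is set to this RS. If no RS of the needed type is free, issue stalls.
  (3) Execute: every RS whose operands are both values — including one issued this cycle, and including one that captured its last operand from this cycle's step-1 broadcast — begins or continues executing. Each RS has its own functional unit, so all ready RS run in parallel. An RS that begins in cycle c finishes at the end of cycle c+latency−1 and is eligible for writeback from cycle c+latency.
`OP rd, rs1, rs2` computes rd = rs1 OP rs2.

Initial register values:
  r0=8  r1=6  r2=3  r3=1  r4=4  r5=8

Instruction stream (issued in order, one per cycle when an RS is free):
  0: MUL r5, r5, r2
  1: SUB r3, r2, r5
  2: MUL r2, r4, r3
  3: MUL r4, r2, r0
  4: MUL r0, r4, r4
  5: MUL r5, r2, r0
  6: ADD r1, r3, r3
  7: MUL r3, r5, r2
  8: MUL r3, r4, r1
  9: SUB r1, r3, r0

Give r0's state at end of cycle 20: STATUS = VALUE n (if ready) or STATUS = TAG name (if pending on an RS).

STATUS = TAG Mul2

  c1: issue MUL r5<-Mul1  regs: r0:8,r1:6,r2:3,r3:1,r4:4,r5:Mul1
  c2: issue SUB r3<-Add1  regs: r0:8,r1:6,r2:3,r3:Add1,r4:4,r5:Mul1
  c3: issue MUL r2<-Mul2  regs: r0:8,r1:6,r2:Mul2,r3:Add1,r4:4,r5:Mul1
  c4: stall  regs: r0:8,r1:6,r2:Mul2,r3:Add1,r4:4,r5:Mul1
  c5: stall  regs: r0:8,r1:6,r2:Mul2,r3:Add1,r4:4,r5:Mul1
  c6: CDB Mul1=24; issue MUL r4<-Mul1  regs: r0:8,r1:6,r2:Mul2,r3:Add1,r4:Mul1,r5:24
  c7: stall  regs: r0:8,r1:6,r2:Mul2,r3:Add1,r4:Mul1,r5:24
  c8: stall  regs: r0:8,r1:6,r2:Mul2,r3:Add1,r4:Mul1,r5:24
  c9: CDB Add1=-21; stall  regs: r0:8,r1:6,r2:Mul2,r3:-21,r4:Mul1,r5:24
  c10: stall  regs: r0:8,r1:6,r2:Mul2,r3:-21,r4:Mul1,r5:24
  c11: stall  regs: r0:8,r1:6,r2:Mul2,r3:-21,r4:Mul1,r5:24
  c12: stall  regs: r0:8,r1:6,r2:Mul2,r3:-21,r4:Mul1,r5:24
  c13: stall  regs: r0:8,r1:6,r2:Mul2,r3:-21,r4:Mul1,r5:24
  c14: CDB Mul2=-84; issue MUL r0<-Mul2  regs: r0:Mul2,r1:6,r2:-84,r3:-21,r4:Mul1,r5:24
  c15: stall  regs: r0:Mul2,r1:6,r2:-84,r3:-21,r4:Mul1,r5:24
  c16: stall  regs: r0:Mul2,r1:6,r2:-84,r3:-21,r4:Mul1,r5:24
  c17: stall  regs: r0:Mul2,r1:6,r2:-84,r3:-21,r4:Mul1,r5:24
  c18: stall  regs: r0:Mul2,r1:6,r2:-84,r3:-21,r4:Mul1,r5:24
  c19: CDB Mul1=-672; issue MUL r5<-Mul1  regs: r0:Mul2,r1:6,r2:-84,r3:-21,r4:-672,r5:Mul1
  c20: issue ADD r1<-Add1  regs: r0:Mul2,r1:Add1,r2:-84,r3:-21,r4:-672,r5:Mul1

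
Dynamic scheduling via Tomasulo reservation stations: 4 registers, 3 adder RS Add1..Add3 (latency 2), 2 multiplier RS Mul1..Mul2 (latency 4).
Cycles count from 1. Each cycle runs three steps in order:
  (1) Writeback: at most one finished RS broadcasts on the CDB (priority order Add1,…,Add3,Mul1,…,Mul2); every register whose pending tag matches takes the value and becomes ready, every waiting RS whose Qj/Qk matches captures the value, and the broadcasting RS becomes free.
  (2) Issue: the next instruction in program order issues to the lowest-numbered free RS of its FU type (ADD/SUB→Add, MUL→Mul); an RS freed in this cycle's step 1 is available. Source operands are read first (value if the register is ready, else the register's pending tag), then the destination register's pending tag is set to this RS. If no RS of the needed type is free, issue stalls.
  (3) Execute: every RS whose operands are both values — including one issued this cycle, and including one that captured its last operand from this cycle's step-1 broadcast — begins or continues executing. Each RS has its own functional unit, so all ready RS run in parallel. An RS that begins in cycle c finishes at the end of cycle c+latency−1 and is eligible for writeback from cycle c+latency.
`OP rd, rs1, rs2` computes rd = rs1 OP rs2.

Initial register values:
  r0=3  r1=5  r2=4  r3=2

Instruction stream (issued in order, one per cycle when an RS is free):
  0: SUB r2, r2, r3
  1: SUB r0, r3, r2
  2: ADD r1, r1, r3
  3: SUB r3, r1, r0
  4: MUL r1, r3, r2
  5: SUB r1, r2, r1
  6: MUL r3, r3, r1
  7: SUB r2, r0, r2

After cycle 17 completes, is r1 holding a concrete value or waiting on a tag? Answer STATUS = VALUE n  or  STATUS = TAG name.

STATUS = VALUE -12

cycle 1: issue SUB r2<-Add1 // r0:3,r1:5,r2:Add1,r3:2
cycle 2: issue SUB r0<-Add2 // r0:Add2,r1:5,r2:Add1,r3:2
cycle 3: CDB Add1=2; issue ADD r1<-Add1 // r0:Add2,r1:Add1,r2:2,r3:2
cycle 4: issue SUB r3<-Add3 // r0:Add2,r1:Add1,r2:2,r3:Add3
cycle 5: CDB Add1=7; issue MUL r1<-Mul1 // r0:Add2,r1:Mul1,r2:2,r3:Add3
cycle 6: CDB Add2=0; issue SUB r1<-Add1 // r0:0,r1:Add1,r2:2,r3:Add3
cycle 7: issue MUL r3<-Mul2 // r0:0,r1:Add1,r2:2,r3:Mul2
cycle 8: CDB Add3=7; issue SUB r2<-Add2 // r0:0,r1:Add1,r2:Add2,r3:Mul2
cycle 9: - // r0:0,r1:Add1,r2:Add2,r3:Mul2
cycle 10: CDB Add2=-2 // r0:0,r1:Add1,r2:-2,r3:Mul2
cycle 11: - // r0:0,r1:Add1,r2:-2,r3:Mul2
cycle 12: CDB Mul1=14 // r0:0,r1:Add1,r2:-2,r3:Mul2
cycle 13: - // r0:0,r1:Add1,r2:-2,r3:Mul2
cycle 14: CDB Add1=-12 // r0:0,r1:-12,r2:-2,r3:Mul2
cycle 15: - // r0:0,r1:-12,r2:-2,r3:Mul2
cycle 16: - // r0:0,r1:-12,r2:-2,r3:Mul2
cycle 17: - // r0:0,r1:-12,r2:-2,r3:Mul2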